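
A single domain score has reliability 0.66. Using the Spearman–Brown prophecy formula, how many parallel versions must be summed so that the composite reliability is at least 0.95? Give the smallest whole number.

10

k ≥ ρ*(1−ρ₁)/(ρ₁(1−ρ*)) = 0.95·0.34 / (0.66·0.05) = 9.788.
Smallest integer k = 10.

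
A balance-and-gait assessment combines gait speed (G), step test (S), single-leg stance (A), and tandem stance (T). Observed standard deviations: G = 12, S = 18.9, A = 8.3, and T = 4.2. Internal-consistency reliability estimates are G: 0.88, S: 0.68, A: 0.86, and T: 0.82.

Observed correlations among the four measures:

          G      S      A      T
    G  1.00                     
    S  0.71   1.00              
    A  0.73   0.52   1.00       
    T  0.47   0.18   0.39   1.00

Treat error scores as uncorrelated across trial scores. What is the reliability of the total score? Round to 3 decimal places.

0.891

Var(G+S+A+T) = 12² + 18.9² + 8.3² + 4.2² + 2·[12·18.9·0.71 + 12·8.3·0.73 + 12·4.2·0.47 + 18.9·8.3·0.52 + 18.9·4.2·0.18 + 8.3·4.2·0.39] = 587.74 + 733.76 = 1321.5.
Under uncorrelated errors the observed covariances equal the true-score covariances, so only the own-variance terms attenuate.
True-score variance = [12²·0.88 + 18.9²·0.68 + 8.3²·0.86 + 4.2²·0.82] + 733.76 = 443.333 + 733.76 = 1177.09.
Reliability = 1177.09 / 1321.5 = 0.891.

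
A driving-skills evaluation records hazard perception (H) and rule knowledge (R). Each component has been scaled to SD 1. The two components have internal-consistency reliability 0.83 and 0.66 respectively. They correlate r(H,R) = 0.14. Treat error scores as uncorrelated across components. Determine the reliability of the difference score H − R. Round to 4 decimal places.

0.7035

Var(H−R) = 1 + 1 − 2·0.14 = 2 − 0.28 = 1.72.
Under uncorrelated errors the observed covariances equal the true-score covariances, so only the own-variance terms attenuate.
True-score variance = [0.83 + 0.66] − 0.28 = 1.49 − 0.28 = 1.21.
Reliability = 1.21 / 1.72 = 0.7035.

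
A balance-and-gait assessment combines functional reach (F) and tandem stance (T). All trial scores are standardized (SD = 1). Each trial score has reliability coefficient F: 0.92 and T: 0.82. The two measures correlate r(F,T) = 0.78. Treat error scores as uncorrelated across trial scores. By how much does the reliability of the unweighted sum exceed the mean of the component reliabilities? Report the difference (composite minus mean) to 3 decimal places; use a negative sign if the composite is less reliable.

Var(sum) = 2 + 1.56 = 3.56; true-score variance = 1.74 + 1.56 = 3.3; composite reliability = 0.9270.
Mean component reliability = 0.8700.
Difference = 0.9270 − 0.8700 = 0.057.

0.057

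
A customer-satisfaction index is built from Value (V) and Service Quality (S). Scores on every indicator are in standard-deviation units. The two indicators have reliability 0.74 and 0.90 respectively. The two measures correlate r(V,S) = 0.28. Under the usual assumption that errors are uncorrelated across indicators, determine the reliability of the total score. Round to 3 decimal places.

Var(V+S) = 2 + 2·[0.28] = 2 + 0.56 = 2.56.
With uncorrelated errors the cross-covariances are all true-score covariance, so they carry over unchanged; only the diagonal terms shrink to ρᵢσᵢ².
True-score variance = [0.74 + 0.90] + 0.56 = 1.64 + 0.56 = 2.2.
Reliability = 2.2 / 2.56 = 0.859.

0.859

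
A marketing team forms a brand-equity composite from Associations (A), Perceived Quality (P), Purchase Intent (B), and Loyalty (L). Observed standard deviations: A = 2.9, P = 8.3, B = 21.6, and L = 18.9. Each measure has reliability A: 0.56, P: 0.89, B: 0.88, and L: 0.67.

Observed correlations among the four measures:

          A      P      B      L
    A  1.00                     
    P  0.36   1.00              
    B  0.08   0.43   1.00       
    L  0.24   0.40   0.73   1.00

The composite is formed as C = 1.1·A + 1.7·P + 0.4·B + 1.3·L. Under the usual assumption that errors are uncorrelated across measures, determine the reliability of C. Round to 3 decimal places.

Var(C) = 1.1²·2.9² + 1.7²·8.3² + 0.4²·21.6² + 1.3²·18.9² + 2·[1.87·2.9·8.3·0.36 + 0.44·2.9·21.6·0.08 + 1.43·2.9·18.9·0.24 + 0.68·8.3·21.6·0.43 + 2.21·8.3·18.9·0.40 + 0.52·21.6·18.9·0.73] = 887.603 + 766.564 = 1654.17.
Because errors are independent across components, Cov(Tᵢ,Tⱼ) = Cov(Xᵢ,Xⱼ); the off-diagonal part of the true-score variance is the same as above.
True-score variance = [1.1²·2.9²·0.56 + 1.7²·8.3²·0.89 + 0.4²·21.6²·0.88 + 1.3²·18.9²·0.67] + 766.564 = 653.051 + 766.564 = 1419.62.
Reliability = 1419.62 / 1654.17 = 0.858.

0.858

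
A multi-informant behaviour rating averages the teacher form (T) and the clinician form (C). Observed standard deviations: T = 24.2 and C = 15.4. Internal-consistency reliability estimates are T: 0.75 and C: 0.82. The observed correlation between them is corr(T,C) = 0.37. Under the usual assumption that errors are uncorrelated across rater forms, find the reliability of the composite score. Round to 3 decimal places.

Var(T+C) = 24.2² + 15.4² + 2·[24.2·15.4·0.37] = 822.8 + 275.783 = 1098.58.
Because errors are independent across components, Cov(Tᵢ,Tⱼ) = Cov(Xᵢ,Xⱼ); the off-diagonal part of the true-score variance is the same as above.
True-score variance = [24.2²·0.75 + 15.4²·0.82] + 275.783 = 633.701 + 275.783 = 909.484.
Reliability = 909.484 / 1098.58 = 0.828.

0.828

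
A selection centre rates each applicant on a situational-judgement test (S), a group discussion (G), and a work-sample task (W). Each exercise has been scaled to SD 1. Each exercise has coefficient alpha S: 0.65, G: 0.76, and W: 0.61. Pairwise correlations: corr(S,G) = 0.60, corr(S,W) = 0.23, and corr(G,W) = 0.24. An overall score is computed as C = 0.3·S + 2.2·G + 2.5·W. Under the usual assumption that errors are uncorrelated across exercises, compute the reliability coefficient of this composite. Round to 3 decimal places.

Var(C) = 0.3² + 2.2² + 2.5² + 2·[0.66·0.60 + 0.75·0.23 + 5.5·0.24] = 11.18 + 3.777 = 14.957.
With uncorrelated errors the cross-covariances are all true-score covariance, so they carry over unchanged; only the diagonal terms shrink to ρᵢσᵢ².
True-score variance = [0.3²·0.65 + 2.2²·0.76 + 2.5²·0.61] + 3.777 = 7.5494 + 3.777 = 11.3264.
Reliability = 11.3264 / 14.957 = 0.757.

0.757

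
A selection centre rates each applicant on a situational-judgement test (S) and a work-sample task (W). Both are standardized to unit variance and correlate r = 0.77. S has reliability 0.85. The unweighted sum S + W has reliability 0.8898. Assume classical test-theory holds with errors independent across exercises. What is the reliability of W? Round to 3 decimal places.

0.760

Var(S+W) = 2 + 2·0.77 = 3.540.
True-score variance = ρ_S + ρ_W + 2·0.77, so 0.8898 = (0.85 + ρ_W + 1.54) / 3.540.
ρ_W = 0.8898·3.540 − 0.85 − 1.54 = 0.760.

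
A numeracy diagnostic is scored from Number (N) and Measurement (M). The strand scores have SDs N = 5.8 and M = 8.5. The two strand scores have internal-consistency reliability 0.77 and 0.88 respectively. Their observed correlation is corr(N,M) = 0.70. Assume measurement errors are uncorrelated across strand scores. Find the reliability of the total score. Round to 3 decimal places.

0.906

Var(N+M) = 5.8² + 8.5² + 2·[5.8·8.5·0.70] = 105.89 + 69.02 = 174.91.
With uncorrelated errors the cross-covariances are all true-score covariance, so they carry over unchanged; only the diagonal terms shrink to ρᵢσᵢ².
True-score variance = [5.8²·0.77 + 8.5²·0.88] + 69.02 = 89.4828 + 69.02 = 158.503.
Reliability = 158.503 / 174.91 = 0.906.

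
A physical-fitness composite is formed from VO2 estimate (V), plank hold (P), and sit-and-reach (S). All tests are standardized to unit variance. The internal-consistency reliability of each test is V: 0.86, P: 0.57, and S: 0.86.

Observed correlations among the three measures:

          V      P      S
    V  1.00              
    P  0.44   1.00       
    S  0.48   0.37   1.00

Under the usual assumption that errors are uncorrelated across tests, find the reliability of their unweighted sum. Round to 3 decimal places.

Var(V+P+S) = 3 + 2·[0.44 + 0.48 + 0.37] = 3 + 2.58 = 5.58.
Under uncorrelated errors the observed covariances equal the true-score covariances, so only the own-variance terms attenuate.
True-score variance = [0.86 + 0.57 + 0.86] + 2.58 = 2.29 + 2.58 = 4.87.
Reliability = 4.87 / 5.58 = 0.873.

0.873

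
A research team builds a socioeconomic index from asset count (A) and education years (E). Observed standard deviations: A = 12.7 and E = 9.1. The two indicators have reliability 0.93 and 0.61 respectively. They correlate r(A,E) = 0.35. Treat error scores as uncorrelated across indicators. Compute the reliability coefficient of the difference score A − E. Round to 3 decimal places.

Var(A−E) = 12.7² + 9.1² − 2·12.7·9.1·0.35 = 244.1 − 80.899 = 163.201.
Under uncorrelated errors the observed covariances equal the true-score covariances, so only the own-variance terms attenuate.
True-score variance = [12.7²·0.93 + 9.1²·0.61] − 80.899 = 200.514 − 80.899 = 119.615.
Reliability = 119.615 / 163.201 = 0.733.

0.733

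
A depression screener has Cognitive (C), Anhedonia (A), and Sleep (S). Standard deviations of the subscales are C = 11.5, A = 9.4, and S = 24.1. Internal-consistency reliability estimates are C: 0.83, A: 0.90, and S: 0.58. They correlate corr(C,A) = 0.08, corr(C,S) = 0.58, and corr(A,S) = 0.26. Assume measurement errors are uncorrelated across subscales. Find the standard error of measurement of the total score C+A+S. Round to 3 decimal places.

Var(total) = 801.42 + 456.591 = 1258.01.
True-score variance = 526.161 + 456.591 = 982.752, so reliability = 0.7812.
Error variance = 1258.01 − 982.752 = 275.259; SEM = √275.259 = 16.591.

16.591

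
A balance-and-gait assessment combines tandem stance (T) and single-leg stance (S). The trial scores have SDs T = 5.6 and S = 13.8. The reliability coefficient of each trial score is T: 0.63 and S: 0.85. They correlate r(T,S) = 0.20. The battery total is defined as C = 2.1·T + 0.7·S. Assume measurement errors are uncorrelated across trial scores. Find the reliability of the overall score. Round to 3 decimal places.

0.765

Var(C) = 2.1²·5.6² + 0.7²·13.8² + 2·[1.47·5.6·13.8·0.20] = 231.613 + 45.4406 = 277.054.
With uncorrelated errors the cross-covariances are all true-score covariance, so they carry over unchanged; only the diagonal terms shrink to ρᵢσᵢ².
True-score variance = [2.1²·5.6²·0.63 + 0.7²·13.8²·0.85] + 45.4406 = 166.446 + 45.4406 = 211.886.
Reliability = 211.886 / 277.054 = 0.765.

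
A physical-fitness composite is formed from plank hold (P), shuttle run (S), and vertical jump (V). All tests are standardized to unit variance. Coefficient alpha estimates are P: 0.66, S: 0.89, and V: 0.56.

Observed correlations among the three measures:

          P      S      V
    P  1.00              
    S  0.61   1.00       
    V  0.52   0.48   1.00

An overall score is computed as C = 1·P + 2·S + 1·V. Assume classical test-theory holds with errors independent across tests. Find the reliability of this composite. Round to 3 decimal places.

Var(C) = 1 + 2² + 1 + 2·[2·0.61 + 0.52 + 2·0.48] = 6 + 5.4 = 11.4.
Because errors are independent across components, Cov(Tᵢ,Tⱼ) = Cov(Xᵢ,Xⱼ); the off-diagonal part of the true-score variance is the same as above.
True-score variance = [0.66 + 2²·0.89 + 0.56] + 5.4 = 4.78 + 5.4 = 10.18.
Reliability = 10.18 / 11.4 = 0.893.

0.893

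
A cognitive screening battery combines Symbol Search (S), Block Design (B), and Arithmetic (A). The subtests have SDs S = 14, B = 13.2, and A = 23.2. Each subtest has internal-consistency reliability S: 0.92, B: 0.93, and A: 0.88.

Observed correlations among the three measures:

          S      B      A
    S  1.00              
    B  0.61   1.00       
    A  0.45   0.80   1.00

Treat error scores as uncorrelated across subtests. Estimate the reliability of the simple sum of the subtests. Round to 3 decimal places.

Var(S+B+A) = 14² + 13.2² + 23.2² + 2·[14·13.2·0.61 + 14·23.2·0.45 + 13.2·23.2·0.80] = 908.48 + 1007.76 = 1916.24.
With uncorrelated errors the cross-covariances are all true-score covariance, so they carry over unchanged; only the diagonal terms shrink to ρᵢσᵢ².
True-score variance = [14²·0.92 + 13.2²·0.93 + 23.2²·0.88] + 1007.76 = 816.014 + 1007.76 = 1823.77.
Reliability = 1823.77 / 1916.24 = 0.952.

0.952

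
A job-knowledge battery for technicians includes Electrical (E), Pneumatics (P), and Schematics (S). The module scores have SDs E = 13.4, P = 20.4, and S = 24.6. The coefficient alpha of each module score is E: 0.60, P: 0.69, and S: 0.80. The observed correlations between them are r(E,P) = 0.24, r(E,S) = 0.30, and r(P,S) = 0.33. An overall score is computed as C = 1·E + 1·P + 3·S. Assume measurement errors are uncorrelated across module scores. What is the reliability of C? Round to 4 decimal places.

0.8338

Var(C) = 13.4² + 20.4² + 3²·24.6² + 2·[13.4·20.4·0.24 + 3·13.4·24.6·0.30 + 3·20.4·24.6·0.33] = 6042.16 + 1718.21 = 7760.37.
Under uncorrelated errors the observed covariances equal the true-score covariances, so only the own-variance terms attenuate.
True-score variance = [13.4²·0.60 + 20.4²·0.69 + 3²·24.6²·0.80] + 1718.21 = 4752.04 + 1718.21 = 6470.25.
Reliability = 6470.25 / 7760.37 = 0.8338.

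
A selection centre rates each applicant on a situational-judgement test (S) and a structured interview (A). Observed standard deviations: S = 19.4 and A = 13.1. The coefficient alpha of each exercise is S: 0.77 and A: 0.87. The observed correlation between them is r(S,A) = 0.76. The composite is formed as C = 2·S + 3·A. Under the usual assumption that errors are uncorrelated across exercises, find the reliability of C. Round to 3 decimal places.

Var(C) = 2²·19.4² + 3²·13.1² + 2·[6·19.4·13.1·0.76] = 3049.93 + 2317.76 = 5367.69.
Under uncorrelated errors the observed covariances equal the true-score covariances, so only the own-variance terms attenuate.
True-score variance = [2²·19.4²·0.77 + 3²·13.1²·0.87] + 2317.76 = 2502.9 + 2317.76 = 4820.65.
Reliability = 4820.65 / 5367.69 = 0.898.

0.898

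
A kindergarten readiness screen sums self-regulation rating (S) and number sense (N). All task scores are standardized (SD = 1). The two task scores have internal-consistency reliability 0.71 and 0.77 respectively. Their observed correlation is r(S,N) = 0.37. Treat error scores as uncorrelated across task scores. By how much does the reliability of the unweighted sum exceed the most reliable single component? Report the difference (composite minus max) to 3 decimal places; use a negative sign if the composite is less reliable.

Var(sum) = 2 + 0.74 = 2.74; true-score variance = 1.48 + 0.74 = 2.22; composite reliability = 0.8102.
Max component reliability = 0.7700.
Difference = 0.8102 − 0.7700 = 0.040.

0.040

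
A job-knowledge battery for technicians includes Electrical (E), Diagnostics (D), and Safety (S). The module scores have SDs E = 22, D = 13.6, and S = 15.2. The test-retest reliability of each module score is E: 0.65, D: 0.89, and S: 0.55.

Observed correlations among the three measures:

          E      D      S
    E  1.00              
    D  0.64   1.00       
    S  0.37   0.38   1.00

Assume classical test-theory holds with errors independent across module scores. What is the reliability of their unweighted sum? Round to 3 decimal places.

0.826

Var(E+D+S) = 22² + 13.6² + 15.2² + 2·[22·13.6·0.64 + 22·15.2·0.37 + 13.6·15.2·0.38] = 900 + 787.539 = 1687.54.
With uncorrelated errors the cross-covariances are all true-score covariance, so they carry over unchanged; only the diagonal terms shrink to ρᵢσᵢ².
True-score variance = [22²·0.65 + 13.6²·0.89 + 15.2²·0.55] + 787.539 = 606.286 + 787.539 = 1393.83.
Reliability = 1393.83 / 1687.54 = 0.826.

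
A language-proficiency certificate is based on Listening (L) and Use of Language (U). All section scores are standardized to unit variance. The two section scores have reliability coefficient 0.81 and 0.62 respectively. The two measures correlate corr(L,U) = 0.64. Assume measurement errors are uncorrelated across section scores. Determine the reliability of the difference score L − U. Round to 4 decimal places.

Var(L−U) = 1 + 1 − 2·0.64 = 2 − 1.28 = 0.72.
Because errors are independent across components, Cov(Tᵢ,Tⱼ) = Cov(Xᵢ,Xⱼ); the off-diagonal part of the true-score variance is the same as above.
True-score variance = [0.81 + 0.62] − 1.28 = 1.43 − 1.28 = 0.15.
Reliability = 0.15 / 0.72 = 0.2083.

0.2083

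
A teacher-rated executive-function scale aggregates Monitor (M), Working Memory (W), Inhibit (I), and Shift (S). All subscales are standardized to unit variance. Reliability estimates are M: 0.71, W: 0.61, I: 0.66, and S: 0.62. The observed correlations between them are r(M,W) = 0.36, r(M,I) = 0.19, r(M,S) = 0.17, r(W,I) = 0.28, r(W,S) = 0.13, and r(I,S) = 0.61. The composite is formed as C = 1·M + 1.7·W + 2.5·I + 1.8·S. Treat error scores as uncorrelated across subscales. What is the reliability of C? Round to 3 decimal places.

0.808

Var(C) = 1 + 1.7² + 2.5² + 1.8² + 2·[1.7·0.36 + 2.5·0.19 + 1.8·0.17 + 4.25·0.28 + 3.06·0.13 + 4.5·0.61] = 13.38 + 11.4516 = 24.8316.
With uncorrelated errors the cross-covariances are all true-score covariance, so they carry over unchanged; only the diagonal terms shrink to ρᵢσᵢ².
True-score variance = [0.71 + 1.7²·0.61 + 2.5²·0.66 + 1.8²·0.62] + 11.4516 = 8.6067 + 11.4516 = 20.0583.
Reliability = 20.0583 / 24.8316 = 0.808.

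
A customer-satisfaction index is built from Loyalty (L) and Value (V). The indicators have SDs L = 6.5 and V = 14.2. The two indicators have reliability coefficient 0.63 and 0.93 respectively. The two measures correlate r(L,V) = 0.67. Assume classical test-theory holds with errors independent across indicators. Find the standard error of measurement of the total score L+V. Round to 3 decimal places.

Var(total) = 243.89 + 123.682 = 367.572.
True-score variance = 214.143 + 123.682 = 337.825, so reliability = 0.9191.
Error variance = 367.572 − 337.825 = 29.7473; SEM = √29.7473 = 5.454.

5.454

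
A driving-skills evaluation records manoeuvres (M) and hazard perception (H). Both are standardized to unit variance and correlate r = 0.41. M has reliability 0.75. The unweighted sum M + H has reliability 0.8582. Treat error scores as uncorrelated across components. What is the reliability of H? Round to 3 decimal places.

Var(M+H) = 2 + 2·0.41 = 2.820.
True-score variance = ρ_M + ρ_H + 2·0.41, so 0.8582 = (0.75 + ρ_H + 0.82) / 2.820.
ρ_H = 0.8582·2.820 − 0.75 − 0.82 = 0.850.

0.850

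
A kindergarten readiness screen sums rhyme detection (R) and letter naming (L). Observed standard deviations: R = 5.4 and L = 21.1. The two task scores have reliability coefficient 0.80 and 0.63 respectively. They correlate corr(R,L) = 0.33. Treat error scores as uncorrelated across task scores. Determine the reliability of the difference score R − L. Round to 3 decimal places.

0.573

Var(R−L) = 5.4² + 21.1² − 2·5.4·21.1·0.33 = 474.37 − 75.2004 = 399.17.
With uncorrelated errors the cross-covariances are all true-score covariance, so they carry over unchanged; only the diagonal terms shrink to ρᵢσᵢ².
True-score variance = [5.4²·0.80 + 21.1²·0.63] − 75.2004 = 303.81 − 75.2004 = 228.61.
Reliability = 228.61 / 399.17 = 0.573.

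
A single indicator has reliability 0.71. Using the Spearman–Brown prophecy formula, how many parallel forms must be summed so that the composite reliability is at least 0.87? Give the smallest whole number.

k ≥ ρ*(1−ρ₁)/(ρ₁(1−ρ*)) = 0.87·0.29 / (0.71·0.13) = 2.733.
Smallest integer k = 3.

3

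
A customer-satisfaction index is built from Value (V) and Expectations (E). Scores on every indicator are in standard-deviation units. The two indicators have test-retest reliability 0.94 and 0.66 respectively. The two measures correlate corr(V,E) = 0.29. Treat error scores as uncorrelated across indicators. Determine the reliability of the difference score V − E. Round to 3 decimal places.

Var(V−E) = 1 + 1 − 2·0.29 = 2 − 0.58 = 1.42.
With uncorrelated errors the cross-covariances are all true-score covariance, so they carry over unchanged; only the diagonal terms shrink to ρᵢσᵢ².
True-score variance = [0.94 + 0.66] − 0.58 = 1.6 − 0.58 = 1.02.
Reliability = 1.02 / 1.42 = 0.718.

0.718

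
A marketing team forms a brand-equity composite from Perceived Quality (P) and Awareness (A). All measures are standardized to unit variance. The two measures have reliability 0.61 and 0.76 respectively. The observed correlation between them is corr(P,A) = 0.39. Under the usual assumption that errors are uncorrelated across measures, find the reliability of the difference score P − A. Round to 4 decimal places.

0.4836

Var(P−A) = 1 + 1 − 2·0.39 = 2 − 0.78 = 1.22.
With uncorrelated errors the cross-covariances are all true-score covariance, so they carry over unchanged; only the diagonal terms shrink to ρᵢσᵢ².
True-score variance = [0.61 + 0.76] − 0.78 = 1.37 − 0.78 = 0.59.
Reliability = 0.59 / 1.22 = 0.4836.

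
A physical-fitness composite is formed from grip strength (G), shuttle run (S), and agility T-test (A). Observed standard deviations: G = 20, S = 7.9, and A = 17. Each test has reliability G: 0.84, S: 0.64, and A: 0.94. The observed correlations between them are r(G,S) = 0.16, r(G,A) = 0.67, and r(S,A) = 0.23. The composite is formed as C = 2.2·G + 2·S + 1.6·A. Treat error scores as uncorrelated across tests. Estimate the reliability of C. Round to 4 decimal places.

0.9103

Var(C) = 2.2²·20² + 2²·7.9² + 1.6²·17² + 2·[4.4·20·7.9·0.16 + 3.52·20·17·0.67 + 3.2·7.9·17·0.23] = 2925.48 + 2023.87 = 4949.35.
With uncorrelated errors the cross-covariances are all true-score covariance, so they carry over unchanged; only the diagonal terms shrink to ρᵢσᵢ².
True-score variance = [2.2²·20²·0.84 + 2²·7.9²·0.64 + 1.6²·17²·0.94] + 2023.87 = 2481.46 + 2023.87 = 4505.32.
Reliability = 4505.32 / 4949.35 = 0.9103.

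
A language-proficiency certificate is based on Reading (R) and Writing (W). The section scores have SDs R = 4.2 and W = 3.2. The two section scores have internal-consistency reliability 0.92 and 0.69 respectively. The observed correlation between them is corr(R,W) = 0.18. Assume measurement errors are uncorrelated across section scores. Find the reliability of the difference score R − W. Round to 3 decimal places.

0.801

Var(R−W) = 4.2² + 3.2² − 2·4.2·3.2·0.18 = 27.88 − 4.8384 = 23.0416.
Because errors are independent across components, Cov(Tᵢ,Tⱼ) = Cov(Xᵢ,Xⱼ); the off-diagonal part of the true-score variance is the same as above.
True-score variance = [4.2²·0.92 + 3.2²·0.69] − 4.8384 = 23.2944 − 4.8384 = 18.456.
Reliability = 18.456 / 23.0416 = 0.801.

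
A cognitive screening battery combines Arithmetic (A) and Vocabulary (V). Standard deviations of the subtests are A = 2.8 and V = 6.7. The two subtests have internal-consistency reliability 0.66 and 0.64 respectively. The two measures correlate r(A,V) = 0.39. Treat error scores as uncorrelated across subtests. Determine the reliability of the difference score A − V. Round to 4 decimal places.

Var(A−V) = 2.8² + 6.7² − 2·2.8·6.7·0.39 = 52.73 − 14.6328 = 38.0972.
Because errors are independent across components, Cov(Tᵢ,Tⱼ) = Cov(Xᵢ,Xⱼ); the off-diagonal part of the true-score variance is the same as above.
True-score variance = [2.8²·0.66 + 6.7²·0.64] − 14.6328 = 33.904 − 14.6328 = 19.2712.
Reliability = 19.2712 / 38.0972 = 0.5058.

0.5058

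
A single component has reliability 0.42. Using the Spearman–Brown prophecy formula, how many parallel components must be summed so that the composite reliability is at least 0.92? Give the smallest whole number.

k ≥ ρ*(1−ρ₁)/(ρ₁(1−ρ*)) = 0.92·0.58 / (0.42·0.08) = 15.881.
Smallest integer k = 16.

16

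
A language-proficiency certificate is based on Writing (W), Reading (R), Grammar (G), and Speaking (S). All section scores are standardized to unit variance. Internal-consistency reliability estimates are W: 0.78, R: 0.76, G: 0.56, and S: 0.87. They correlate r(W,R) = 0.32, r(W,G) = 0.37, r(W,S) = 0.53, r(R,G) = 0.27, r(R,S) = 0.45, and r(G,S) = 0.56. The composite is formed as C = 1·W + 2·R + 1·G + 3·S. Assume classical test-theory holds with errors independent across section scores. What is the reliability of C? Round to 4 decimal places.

Var(C) = 1 + 2² + 1 + 3² + 2·[2·0.32 + 0.37 + 3·0.53 + 2·0.27 + 6·0.45 + 3·0.56] = 15 + 15.04 = 30.04.
Under uncorrelated errors the observed covariances equal the true-score covariances, so only the own-variance terms attenuate.
True-score variance = [0.78 + 2²·0.76 + 0.56 + 3²·0.87] + 15.04 = 12.21 + 15.04 = 27.25.
Reliability = 27.25 / 30.04 = 0.9071.

0.9071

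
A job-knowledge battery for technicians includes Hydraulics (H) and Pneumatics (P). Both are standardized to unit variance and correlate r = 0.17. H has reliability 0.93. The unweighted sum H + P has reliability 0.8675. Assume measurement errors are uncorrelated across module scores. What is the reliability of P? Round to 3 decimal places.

Var(H+P) = 2 + 2·0.17 = 2.340.
True-score variance = ρ_H + ρ_P + 2·0.17, so 0.8675 = (0.93 + ρ_P + 0.34) / 2.340.
ρ_P = 0.8675·2.340 − 0.93 − 0.34 = 0.760.

0.760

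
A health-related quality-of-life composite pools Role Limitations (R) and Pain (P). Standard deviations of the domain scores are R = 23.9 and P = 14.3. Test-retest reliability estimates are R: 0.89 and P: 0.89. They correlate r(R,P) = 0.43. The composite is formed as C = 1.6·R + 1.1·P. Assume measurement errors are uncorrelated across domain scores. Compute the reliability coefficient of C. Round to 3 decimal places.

0.916

Var(C) = 1.6²·23.9² + 1.1²·14.3² + 2·[1.76·23.9·14.3·0.43] = 1709.73 + 517.303 = 2227.03.
Under uncorrelated errors the observed covariances equal the true-score covariances, so only the own-variance terms attenuate.
True-score variance = [1.6²·23.9²·0.89 + 1.1²·14.3²·0.89] + 517.303 = 1521.66 + 517.303 = 2038.96.
Reliability = 2038.96 / 2227.03 = 0.916.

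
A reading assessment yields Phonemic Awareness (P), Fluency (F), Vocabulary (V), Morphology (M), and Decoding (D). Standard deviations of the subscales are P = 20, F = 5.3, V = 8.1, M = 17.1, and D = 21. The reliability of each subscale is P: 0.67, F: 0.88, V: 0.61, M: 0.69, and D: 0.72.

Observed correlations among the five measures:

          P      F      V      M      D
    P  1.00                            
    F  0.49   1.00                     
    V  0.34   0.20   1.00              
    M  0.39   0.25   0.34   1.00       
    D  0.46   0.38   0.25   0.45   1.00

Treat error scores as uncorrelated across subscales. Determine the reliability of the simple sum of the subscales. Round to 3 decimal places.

0.863

Var(P+F+V+M+D) = 20² + 5.3² + 8.1² + 17.1² + 21² + 2·[20·5.3·0.49 + 20·8.1·0.34 + 20·17.1·0.39 + 20·21·0.46 + 5.3·8.1·0.20 + 5.3·17.1·0.25 + 5.3·21·0.38 + 8.1·17.1·0.34 + 8.1·21·0.25 + 17.1·21·0.45] = 1227.11 + 1516.7 = 2743.81.
Because errors are independent across components, Cov(Tᵢ,Tⱼ) = Cov(Xᵢ,Xⱼ); the off-diagonal part of the true-score variance is the same as above.
True-score variance = [20²·0.67 + 5.3²·0.88 + 8.1²·0.61 + 17.1²·0.69 + 21²·0.72] + 1516.7 = 852.024 + 1516.7 = 2368.73.
Reliability = 2368.73 / 2743.81 = 0.863.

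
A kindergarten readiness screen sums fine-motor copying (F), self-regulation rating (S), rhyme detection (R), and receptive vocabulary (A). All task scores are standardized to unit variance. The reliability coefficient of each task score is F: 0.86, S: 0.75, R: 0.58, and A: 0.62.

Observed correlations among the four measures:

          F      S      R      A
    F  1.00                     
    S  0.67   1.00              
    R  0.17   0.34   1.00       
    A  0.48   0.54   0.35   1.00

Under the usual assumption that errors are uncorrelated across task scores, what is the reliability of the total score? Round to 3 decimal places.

0.869

Var(F+S+R+A) = 4 + 2·[0.67 + 0.17 + 0.48 + 0.34 + 0.54 + 0.35] = 4 + 5.1 = 9.1.
Because errors are independent across components, Cov(Tᵢ,Tⱼ) = Cov(Xᵢ,Xⱼ); the off-diagonal part of the true-score variance is the same as above.
True-score variance = [0.86 + 0.75 + 0.58 + 0.62] + 5.1 = 2.81 + 5.1 = 7.91.
Reliability = 7.91 / 9.1 = 0.869.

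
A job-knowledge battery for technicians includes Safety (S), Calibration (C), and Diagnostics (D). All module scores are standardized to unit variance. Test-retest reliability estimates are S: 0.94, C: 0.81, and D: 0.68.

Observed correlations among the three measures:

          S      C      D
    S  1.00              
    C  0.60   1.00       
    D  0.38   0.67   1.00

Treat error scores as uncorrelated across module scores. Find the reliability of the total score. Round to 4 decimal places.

0.9095

Var(S+C+D) = 3 + 2·[0.60 + 0.38 + 0.67] = 3 + 3.3 = 6.3.
With uncorrelated errors the cross-covariances are all true-score covariance, so they carry over unchanged; only the diagonal terms shrink to ρᵢσᵢ².
True-score variance = [0.94 + 0.81 + 0.68] + 3.3 = 2.43 + 3.3 = 5.73.
Reliability = 5.73 / 6.3 = 0.9095.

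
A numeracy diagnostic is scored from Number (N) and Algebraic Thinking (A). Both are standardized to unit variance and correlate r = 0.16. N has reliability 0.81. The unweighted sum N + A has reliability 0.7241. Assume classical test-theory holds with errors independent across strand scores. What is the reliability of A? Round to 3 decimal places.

0.550

Var(N+A) = 2 + 2·0.16 = 2.320.
True-score variance = ρ_N + ρ_A + 2·0.16, so 0.7241 = (0.81 + ρ_A + 0.32) / 2.320.
ρ_A = 0.7241·2.320 − 0.81 − 0.32 = 0.550.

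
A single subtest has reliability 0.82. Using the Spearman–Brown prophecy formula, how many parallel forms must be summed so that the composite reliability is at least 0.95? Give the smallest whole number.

k ≥ ρ*(1−ρ₁)/(ρ₁(1−ρ*)) = 0.95·0.18 / (0.82·0.05) = 4.171.
Smallest integer k = 5.

5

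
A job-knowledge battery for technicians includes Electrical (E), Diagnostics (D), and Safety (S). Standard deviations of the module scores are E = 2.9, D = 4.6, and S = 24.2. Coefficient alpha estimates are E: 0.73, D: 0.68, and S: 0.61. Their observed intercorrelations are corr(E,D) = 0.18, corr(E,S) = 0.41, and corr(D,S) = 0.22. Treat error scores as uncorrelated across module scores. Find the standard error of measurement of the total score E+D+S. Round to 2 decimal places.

15.41

Var(total) = 615.21 + 111.331 = 726.541.
True-score variance = 377.768 + 111.331 = 489.099, so reliability = 0.6732.
Error variance = 726.541 − 489.099 = 237.442; SEM = √237.442 = 15.41.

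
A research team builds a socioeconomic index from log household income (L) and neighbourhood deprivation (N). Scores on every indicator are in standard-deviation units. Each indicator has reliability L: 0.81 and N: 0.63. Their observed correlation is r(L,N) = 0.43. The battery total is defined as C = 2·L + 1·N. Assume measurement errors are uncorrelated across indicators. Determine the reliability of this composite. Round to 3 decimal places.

0.832

Var(C) = 2² + 1 + 2·[2·0.43] = 5 + 1.72 = 6.72.
Because errors are independent across components, Cov(Tᵢ,Tⱼ) = Cov(Xᵢ,Xⱼ); the off-diagonal part of the true-score variance is the same as above.
True-score variance = [2²·0.81 + 0.63] + 1.72 = 3.87 + 1.72 = 5.59.
Reliability = 5.59 / 6.72 = 0.832.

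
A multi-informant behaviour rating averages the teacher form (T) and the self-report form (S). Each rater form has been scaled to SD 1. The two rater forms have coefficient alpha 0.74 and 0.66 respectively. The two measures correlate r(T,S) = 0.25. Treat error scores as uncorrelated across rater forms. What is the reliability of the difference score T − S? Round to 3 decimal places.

0.600

Var(T−S) = 1 + 1 − 2·0.25 = 2 − 0.5 = 1.5.
Because errors are independent across components, Cov(Tᵢ,Tⱼ) = Cov(Xᵢ,Xⱼ); the off-diagonal part of the true-score variance is the same as above.
True-score variance = [0.74 + 0.66] − 0.5 = 1.4 − 0.5 = 0.9.
Reliability = 0.9 / 1.5 = 0.600.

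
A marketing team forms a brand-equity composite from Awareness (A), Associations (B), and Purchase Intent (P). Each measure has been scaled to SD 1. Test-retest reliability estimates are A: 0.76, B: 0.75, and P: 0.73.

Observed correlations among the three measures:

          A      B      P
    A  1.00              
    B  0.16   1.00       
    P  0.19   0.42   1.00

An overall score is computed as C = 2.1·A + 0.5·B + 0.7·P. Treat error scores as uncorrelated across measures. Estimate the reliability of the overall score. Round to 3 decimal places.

0.802

Var(C) = 2.1² + 0.5² + 0.7² + 2·[1.05·0.16 + 1.47·0.19 + 0.35·0.42] = 5.15 + 1.1886 = 6.3386.
With uncorrelated errors the cross-covariances are all true-score covariance, so they carry over unchanged; only the diagonal terms shrink to ρᵢσᵢ².
True-score variance = [2.1²·0.76 + 0.5²·0.75 + 0.7²·0.73] + 1.1886 = 3.8968 + 1.1886 = 5.0854.
Reliability = 5.0854 / 6.3386 = 0.802.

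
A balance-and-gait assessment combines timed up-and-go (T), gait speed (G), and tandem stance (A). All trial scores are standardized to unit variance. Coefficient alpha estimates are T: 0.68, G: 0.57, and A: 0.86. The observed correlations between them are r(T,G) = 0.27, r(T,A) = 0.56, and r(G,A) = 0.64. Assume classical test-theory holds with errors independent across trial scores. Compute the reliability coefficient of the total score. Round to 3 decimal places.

Var(T+G+A) = 3 + 2·[0.27 + 0.56 + 0.64] = 3 + 2.94 = 5.94.
With uncorrelated errors the cross-covariances are all true-score covariance, so they carry over unchanged; only the diagonal terms shrink to ρᵢσᵢ².
True-score variance = [0.68 + 0.57 + 0.86] + 2.94 = 2.11 + 2.94 = 5.05.
Reliability = 5.05 / 5.94 = 0.850.

0.850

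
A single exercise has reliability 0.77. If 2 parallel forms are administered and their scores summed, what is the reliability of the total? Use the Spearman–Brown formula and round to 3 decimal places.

ρ_k = kρ / (1 + (k−1)ρ) = 2·0.77 / (1 + 1·0.77) = 1.540 / 1.770 = 0.870.

0.870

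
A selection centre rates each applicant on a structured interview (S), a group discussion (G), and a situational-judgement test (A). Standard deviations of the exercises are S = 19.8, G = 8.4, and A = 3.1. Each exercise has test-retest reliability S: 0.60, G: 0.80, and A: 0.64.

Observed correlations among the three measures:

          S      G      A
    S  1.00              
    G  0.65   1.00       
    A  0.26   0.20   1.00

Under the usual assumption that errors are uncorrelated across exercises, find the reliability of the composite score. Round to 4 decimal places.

0.7614

Var(S+G+A) = 19.8² + 8.4² + 3.1² + 2·[19.8·8.4·0.65 + 19.8·3.1·0.26 + 8.4·3.1·0.20] = 472.21 + 258.55 = 730.76.
Because errors are independent across components, Cov(Tᵢ,Tⱼ) = Cov(Xᵢ,Xⱼ); the off-diagonal part of the true-score variance is the same as above.
True-score variance = [19.8²·0.60 + 8.4²·0.80 + 3.1²·0.64] + 258.55 = 297.822 + 258.55 = 556.372.
Reliability = 556.372 / 730.76 = 0.7614.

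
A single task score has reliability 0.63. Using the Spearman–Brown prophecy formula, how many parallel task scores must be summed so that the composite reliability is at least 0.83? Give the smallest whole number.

3

k ≥ ρ*(1−ρ₁)/(ρ₁(1−ρ*)) = 0.83·0.37 / (0.63·0.17) = 2.867.
Smallest integer k = 3.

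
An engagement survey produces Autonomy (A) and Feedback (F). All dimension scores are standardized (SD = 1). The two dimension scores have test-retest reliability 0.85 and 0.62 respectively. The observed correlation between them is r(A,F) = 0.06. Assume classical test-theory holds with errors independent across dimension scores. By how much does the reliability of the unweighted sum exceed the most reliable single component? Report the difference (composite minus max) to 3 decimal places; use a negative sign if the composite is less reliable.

Var(sum) = 2 + 0.12 = 2.12; true-score variance = 1.47 + 0.12 = 1.59; composite reliability = 0.7500.
Max component reliability = 0.8500.
Difference = 0.7500 − 0.8500 = -0.100.

-0.100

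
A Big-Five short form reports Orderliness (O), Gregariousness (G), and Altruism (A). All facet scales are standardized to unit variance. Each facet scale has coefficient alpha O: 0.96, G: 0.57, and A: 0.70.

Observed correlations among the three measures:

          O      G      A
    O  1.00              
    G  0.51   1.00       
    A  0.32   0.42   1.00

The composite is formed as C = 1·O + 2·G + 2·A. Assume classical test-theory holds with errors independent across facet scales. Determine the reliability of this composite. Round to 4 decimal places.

Var(C) = 1 + 2² + 2² + 2·[2·0.51 + 2·0.32 + 4·0.42] = 9 + 6.68 = 15.68.
With uncorrelated errors the cross-covariances are all true-score covariance, so they carry over unchanged; only the diagonal terms shrink to ρᵢσᵢ².
True-score variance = [0.96 + 2²·0.57 + 2²·0.70] + 6.68 = 6.04 + 6.68 = 12.72.
Reliability = 12.72 / 15.68 = 0.8112.

0.8112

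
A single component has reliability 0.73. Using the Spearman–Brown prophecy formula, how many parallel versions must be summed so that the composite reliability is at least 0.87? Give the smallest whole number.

k ≥ ρ*(1−ρ₁)/(ρ₁(1−ρ*)) = 0.87·0.27 / (0.73·0.13) = 2.475.
Smallest integer k = 3.

3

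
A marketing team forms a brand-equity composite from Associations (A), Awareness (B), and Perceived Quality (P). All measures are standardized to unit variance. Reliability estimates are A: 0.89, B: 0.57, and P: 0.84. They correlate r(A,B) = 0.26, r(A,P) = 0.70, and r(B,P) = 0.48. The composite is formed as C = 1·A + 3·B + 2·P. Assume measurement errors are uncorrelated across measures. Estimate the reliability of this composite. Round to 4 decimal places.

0.8085

Var(C) = 1 + 3² + 2² + 2·[3·0.26 + 2·0.70 + 6·0.48] = 14 + 10.12 = 24.12.
Under uncorrelated errors the observed covariances equal the true-score covariances, so only the own-variance terms attenuate.
True-score variance = [0.89 + 3²·0.57 + 2²·0.84] + 10.12 = 9.38 + 10.12 = 19.5.
Reliability = 19.5 / 24.12 = 0.8085.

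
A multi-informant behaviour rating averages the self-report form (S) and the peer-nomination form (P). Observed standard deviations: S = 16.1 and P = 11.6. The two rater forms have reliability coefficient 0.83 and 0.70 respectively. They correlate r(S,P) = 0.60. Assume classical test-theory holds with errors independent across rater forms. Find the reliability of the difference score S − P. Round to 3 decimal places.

0.502

Var(S−P) = 16.1² + 11.6² − 2·16.1·11.6·0.60 = 393.77 − 224.112 = 169.658.
With uncorrelated errors the cross-covariances are all true-score covariance, so they carry over unchanged; only the diagonal terms shrink to ρᵢσᵢ².
True-score variance = [16.1²·0.83 + 11.6²·0.70] − 224.112 = 309.336 − 224.112 = 85.2243.
Reliability = 85.2243 / 169.658 = 0.502.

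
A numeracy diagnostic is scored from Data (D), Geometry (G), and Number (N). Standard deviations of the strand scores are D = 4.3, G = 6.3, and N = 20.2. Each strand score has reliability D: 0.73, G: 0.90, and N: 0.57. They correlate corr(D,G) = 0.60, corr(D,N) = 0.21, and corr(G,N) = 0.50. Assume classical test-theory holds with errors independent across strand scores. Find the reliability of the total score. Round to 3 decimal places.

Var(D+G+N) = 4.3² + 6.3² + 20.2² + 2·[4.3·6.3·0.60 + 4.3·20.2·0.21 + 6.3·20.2·0.50] = 466.22 + 196.249 = 662.469.
Under uncorrelated errors the observed covariances equal the true-score covariances, so only the own-variance terms attenuate.
True-score variance = [4.3²·0.73 + 6.3²·0.90 + 20.2²·0.57] + 196.249 = 281.801 + 196.249 = 478.051.
Reliability = 478.051 / 662.469 = 0.722.

0.722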